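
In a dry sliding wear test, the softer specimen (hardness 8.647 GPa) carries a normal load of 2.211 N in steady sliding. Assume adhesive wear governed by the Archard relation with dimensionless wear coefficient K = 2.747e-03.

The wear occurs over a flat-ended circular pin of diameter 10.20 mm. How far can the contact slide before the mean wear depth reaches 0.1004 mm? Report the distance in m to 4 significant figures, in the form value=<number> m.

Intermediates appear rounded; all arithmetic carries exact precision — a lone final rounding: four significant figures.
Hardness H = 8.647 GPa = 8.647e+09 Pa.
Pin diameter d = 10.20 mm = 0.01020 m. Contact area A = π·d²/4 = π·(0.01020 m)²/4 = 8.171e-05 m².
Depth limit h_lim = 0.1004 mm = 1.004e-04 m.
Collected in SI base units: W = 2.211 N, H = 8.647e+09 Pa, K = 2.747e-03.
Permissible volume V_lim = h_lim·A = 1.004e-04 · 8.171e-05 = 8.204e-09 m³.
Thus life L = V_lim·H/(K·W) = 8.204e-09 · 8.647e+09 / (2.747e-03 · 2.211) = 1.168e+04 m.

value=1.168e+04 m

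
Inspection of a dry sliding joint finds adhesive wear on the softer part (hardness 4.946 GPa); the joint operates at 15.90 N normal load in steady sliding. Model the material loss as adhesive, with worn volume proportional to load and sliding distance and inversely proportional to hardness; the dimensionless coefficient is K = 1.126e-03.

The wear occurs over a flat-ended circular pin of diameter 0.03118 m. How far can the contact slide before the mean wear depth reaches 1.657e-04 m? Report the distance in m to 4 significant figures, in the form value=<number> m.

value=3.495e+04 m

Shown intermediates are rounded. Each operation carries full float precision, and a single final rounding, at 4 significant digits.
Convert: Hardness H = 4.946 GPa = 4.946e+09 Pa.
Convert: Contact area A = π·d²/4 = π·(0.03118 m)²/4 = 7.636e-04 m².
As SI base values: W = 15.90 N, H = 4.946e+09 Pa, K = 1.126e-03.
Wearable volume V_lim = h_lim·A = 1.657e-04 · 7.636e-04 = 1.265e-07 m³.
Inverting, life L = V_lim·H/(K·W) = 1.265e-07 · 4.946e+09 / (1.126e-03 · 15.90) = 3.495e+04 m.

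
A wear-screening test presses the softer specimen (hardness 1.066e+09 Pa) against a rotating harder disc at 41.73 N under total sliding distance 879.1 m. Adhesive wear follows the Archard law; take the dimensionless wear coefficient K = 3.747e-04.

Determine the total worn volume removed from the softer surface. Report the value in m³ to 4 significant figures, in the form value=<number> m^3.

All working math runs at full float precision, and the intermediates are displayed rounded, and one final rounding: four significant figures.
As SI base values: W = 41.73 N, H = 1.066e+09 Pa, K = 3.747e-04.
The Archard volume V = K·W·L/H = 3.747e-04 · 41.73 · 879.1 / 1.066e+09 = 1.289e-08 m³.

value=1.289e-08 m^3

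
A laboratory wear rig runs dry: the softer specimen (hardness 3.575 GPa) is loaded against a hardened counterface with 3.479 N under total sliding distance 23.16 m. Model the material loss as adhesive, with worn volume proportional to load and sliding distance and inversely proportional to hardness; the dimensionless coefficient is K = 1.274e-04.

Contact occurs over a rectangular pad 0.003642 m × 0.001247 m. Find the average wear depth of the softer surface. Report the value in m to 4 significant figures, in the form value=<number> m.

The intermediates are shown rounded. The algebra maintains full float precision; a single final rounding to four significant digits.
Convert: Hardness H = 3.575 GPa = 3.575e+09 Pa.
Convert: Contact area A = 0.003642 m × 0.001247 m = 4.542e-06 m².
As SI base values: W = 3.479 N, H = 3.575e+09 Pa, K = 1.274e-04.
Archard volume V = K·W·L/H = 1.274e-04 · 3.479 · 23.16 / 3.575e+09 = 2.871e-12 m³.
Mean wear depth h = V/A = 2.871e-12 / 4.542e-06 = 6.322e-07 m.

value=6.322e-07 m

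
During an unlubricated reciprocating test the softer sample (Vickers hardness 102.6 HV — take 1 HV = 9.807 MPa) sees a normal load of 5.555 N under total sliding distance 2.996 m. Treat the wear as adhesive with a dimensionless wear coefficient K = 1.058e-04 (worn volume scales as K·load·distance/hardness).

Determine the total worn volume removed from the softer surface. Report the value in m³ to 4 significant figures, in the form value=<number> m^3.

All working math carries full precision. Intermediates are shown rounded. Rounded just once, at 4 significant figures.
Hardness H = 102.6 HV × 9.807 MPa/HV = 1006 MPa = 1.006e+09 Pa.
Expressed in SI base units: W = 5.555 N, H = 1.006e+09 Pa, K = 1.058e-04.
By Archard's law, V = K·W·L/H = 1.058e-04 · 5.555 · 2.996 / 1.006e+09 = 1.750e-12 m³.

value=1.750e-12 m^3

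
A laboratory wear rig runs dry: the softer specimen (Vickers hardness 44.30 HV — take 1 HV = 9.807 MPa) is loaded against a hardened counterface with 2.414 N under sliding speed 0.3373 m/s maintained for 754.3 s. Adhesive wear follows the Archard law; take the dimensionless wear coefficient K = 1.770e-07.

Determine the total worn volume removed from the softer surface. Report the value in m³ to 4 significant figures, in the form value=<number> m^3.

value=2.502e-13 m^3

All arithmetic holds full precision. Intermediate values appear rounded — one last rounding, at 4 significant figures.
The distance L = v·t = 0.3373 m/s × 754.3 s = 254.4 m.
Hardness H = 44.30 HV × 9.807 MPa/HV = 434.5 MPa = 4.345e+08 Pa.
Working in SI base units: W = 2.414 N, H = 4.345e+08 Pa, K = 1.770e-07.
Worn volume V = K·W·L/H = 1.770e-07 · 2.414 · 254.4 / 4.345e+08 = 2.502e-13 m³.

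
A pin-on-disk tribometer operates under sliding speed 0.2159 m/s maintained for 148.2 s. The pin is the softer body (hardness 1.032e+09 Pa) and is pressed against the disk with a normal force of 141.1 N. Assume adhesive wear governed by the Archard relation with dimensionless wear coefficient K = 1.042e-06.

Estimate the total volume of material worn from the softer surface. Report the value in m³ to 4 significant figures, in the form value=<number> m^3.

All arithmetic keeps exact precision, and the intermediates are shown rounded; rounded once at the end: four significant figures.
Path length L = v·t = 0.2159 m/s × 148.2 s = 32.00 m.
As SI base values: W = 141.1 N, H = 1.032e+09 Pa, K = 1.042e-06.
By Archard's law, V = K·W·L/H = 1.042e-06 · 141.1 · 32.00 / 1.032e+09 = 4.558e-12 m³.

value=4.558e-12 m^3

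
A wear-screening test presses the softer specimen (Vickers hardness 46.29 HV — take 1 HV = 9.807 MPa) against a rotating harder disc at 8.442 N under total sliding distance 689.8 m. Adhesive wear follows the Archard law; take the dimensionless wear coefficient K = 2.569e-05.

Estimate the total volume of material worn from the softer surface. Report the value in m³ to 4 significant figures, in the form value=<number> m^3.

Every step maintains full float precision, and intermediate values are printed rounded, and one final rounding to 4 significant digits.
Convert: Hardness H = 46.29 HV × 9.807 MPa/HV = 454.0 MPa = 4.540e+08 Pa.
Working in SI base units: W = 8.442 N, H = 4.540e+08 Pa, K = 2.569e-05.
Archard volume V = K·W·L/H = 2.569e-05 · 8.442 · 689.8 / 4.540e+08 = 3.295e-10 m³.

value=3.295e-10 m^3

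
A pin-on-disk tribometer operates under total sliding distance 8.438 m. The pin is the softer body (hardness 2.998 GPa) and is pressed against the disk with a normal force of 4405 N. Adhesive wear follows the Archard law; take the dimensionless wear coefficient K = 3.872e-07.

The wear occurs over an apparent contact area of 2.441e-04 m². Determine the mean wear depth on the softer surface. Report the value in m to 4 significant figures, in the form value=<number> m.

Each operation runs at full precision, and the intermediates appear rounded — one last rounding, at four significant figures.
Hardness H = 2.998 GPa = 2.998e+09 Pa.
In SI base units: W = 4405 N, H = 2.998e+09 Pa, K = 3.872e-07.
Apply Archard: V = K·W·L/H = 3.872e-07 · 4405 · 8.438 / 2.998e+09 = 4.801e-12 m³.
Depth of wear h = V/A = 4.801e-12 / 2.441e-04 = 1.967e-08 m.

value=1.967e-08 m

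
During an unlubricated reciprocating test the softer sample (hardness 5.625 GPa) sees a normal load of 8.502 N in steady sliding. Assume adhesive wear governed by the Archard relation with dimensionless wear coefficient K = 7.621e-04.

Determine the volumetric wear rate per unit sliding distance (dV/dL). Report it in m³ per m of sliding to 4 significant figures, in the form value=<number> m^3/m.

value=1.152e-12 m^3/m

Intermediate values are printed rounded. The algebra runs at exact precision — one last rounding, at 4 significant digits.
Hardness H = 5.625 GPa = 5.625e+09 Pa.
In SI base units: W = 8.502 N, H = 5.625e+09 Pa, K = 7.621e-04.
Volumetric rate dV/dL = K·W/H, per unit distance: 7.621e-04 · 8.502 / 5.625e+09 = 1.152e-12 m³/m.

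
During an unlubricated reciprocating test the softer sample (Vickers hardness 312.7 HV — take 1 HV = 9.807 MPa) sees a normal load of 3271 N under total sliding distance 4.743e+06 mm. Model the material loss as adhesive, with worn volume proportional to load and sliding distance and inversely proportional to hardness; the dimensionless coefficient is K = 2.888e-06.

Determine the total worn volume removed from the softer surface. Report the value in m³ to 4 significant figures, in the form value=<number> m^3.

value=1.461e-08 m^3

All working math holds full precision; intermediate values appear rounded — rounded just once to 4 significant figures.
Sliding distance L = 4.743e+06 mm = 4743 m.
Hardness H = 312.7 HV × 9.807 MPa/HV = 3067 MPa = 3.067e+09 Pa.
Restated in SI base units: W = 3271 N, H = 3.067e+09 Pa, K = 2.888e-06.
Archard volume V = K·W·L/H = 2.888e-06 · 3271 · 4743 / 3.067e+09 = 1.461e-08 m³.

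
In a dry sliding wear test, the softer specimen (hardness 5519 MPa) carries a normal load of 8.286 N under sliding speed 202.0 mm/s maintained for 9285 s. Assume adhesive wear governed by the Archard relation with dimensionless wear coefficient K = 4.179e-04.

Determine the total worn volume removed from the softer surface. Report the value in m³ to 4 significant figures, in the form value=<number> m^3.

value=1.177e-09 m^3

Intermediate values appear rounded — all arithmetic carries full precision; rounded once at the end, at 4 significant figures.
Sliding speed v = 202.0 mm/s = 0.2020 m/s. Sliding distance L = v·t = 0.2020 m/s × 9285 s = 1876 m.
Hardness H = 5519 MPa = 5.519e+09 Pa.
In SI base units, W = 8.286 N, H = 5.519e+09 Pa, K = 4.179e-04.
By Archard's law, V = K·W·L/H = 4.179e-04 · 8.286 · 1876 / 5.519e+09 = 1.177e-09 m³.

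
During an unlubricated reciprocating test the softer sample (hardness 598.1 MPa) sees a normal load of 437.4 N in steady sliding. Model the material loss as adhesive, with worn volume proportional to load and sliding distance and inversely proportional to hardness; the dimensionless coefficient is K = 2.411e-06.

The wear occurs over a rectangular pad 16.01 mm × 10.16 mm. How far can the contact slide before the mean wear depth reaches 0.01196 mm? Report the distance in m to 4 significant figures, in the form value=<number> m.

value=1103 m

Intermediate values are printed rounded; the computation runs at exact precision — one final rounding: four significant digits.
Convert: Hardness H = 598.1 MPa = 5.981e+08 Pa.
Convert: Pad sides 16.01 mm × 10.16 mm = 0.01601 m × 0.01016 m. Contact area A = 0.01601 m × 0.01016 m = 1.627e-04 m².
Convert: Depth limit h_lim = 0.01196 mm = 1.196e-05 m.
Restated in SI base units: W = 437.4 N, H = 5.981e+08 Pa, K = 2.411e-06.
Wearable volume V_lim = h_lim·A = 1.196e-05 · 1.627e-04 = 1.945e-09 m³.
Life L = V_lim·H/(K·W) = 1.945e-09 · 5.981e+08 / (2.411e-06 · 437.4) = 1103 m.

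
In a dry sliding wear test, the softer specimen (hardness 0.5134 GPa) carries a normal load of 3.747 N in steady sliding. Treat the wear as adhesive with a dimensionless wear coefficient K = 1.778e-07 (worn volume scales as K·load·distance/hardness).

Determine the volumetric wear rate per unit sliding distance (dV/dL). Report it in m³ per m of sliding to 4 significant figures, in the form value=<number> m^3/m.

The algebra holds exact precision — intermediates are displayed rounded, and a lone final rounding: 4 significant figures.
Hardness H = 0.5134 GPa = 5.134e+08 Pa.
In SI base units, W = 3.747 N, H = 5.134e+08 Pa, K = 1.778e-07.
Wear rate dV/dL = K·W/H (independent of L): 1.778e-07 · 3.747 / 5.134e+08 = 1.298e-15 m³/m.

value=1.298e-15 m^3/m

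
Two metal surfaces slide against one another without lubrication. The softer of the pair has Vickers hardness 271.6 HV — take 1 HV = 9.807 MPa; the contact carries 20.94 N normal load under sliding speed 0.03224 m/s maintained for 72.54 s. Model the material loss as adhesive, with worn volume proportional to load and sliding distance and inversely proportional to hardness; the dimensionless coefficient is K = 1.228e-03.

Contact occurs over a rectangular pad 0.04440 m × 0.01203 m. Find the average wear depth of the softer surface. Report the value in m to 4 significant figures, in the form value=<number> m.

value=4.227e-08 m

Every step carries full precision. The intermediates are printed rounded; one final rounding, at 4 significant digits.
Sliding distance L = v·t = 0.03224 m/s × 72.54 s = 2.339 m.
Hardness H = 271.6 HV × 9.807 MPa/HV = 2664 MPa = 2.664e+09 Pa.
Contact area A = 0.04440 m × 0.01203 m = 5.341e-04 m².
In SI base units: W = 20.94 N, H = 2.664e+09 Pa, K = 1.228e-03.
Archard relation: V = K·W·L/H = 1.228e-03 · 20.94 · 2.339 / 2.664e+09 = 2.258e-11 m³.
Mean wear depth h = V/A = 2.258e-11 / 5.341e-04 = 4.227e-08 m.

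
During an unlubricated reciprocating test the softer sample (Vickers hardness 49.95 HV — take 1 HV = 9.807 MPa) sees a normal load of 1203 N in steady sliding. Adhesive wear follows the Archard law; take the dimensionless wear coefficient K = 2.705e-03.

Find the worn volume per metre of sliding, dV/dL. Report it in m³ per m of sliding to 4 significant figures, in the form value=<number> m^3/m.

The intermediates are displayed rounded — the computation runs at full precision. Rounded once at the end to 4 significant figures.
Hardness H = 49.95 HV × 9.807 MPa/HV = 489.9 MPa = 4.899e+08 Pa.
In SI base units: W = 1203 N, H = 4.899e+08 Pa, K = 2.705e-03.
Rate of wear dV/dL = K·W/H, per unit distance: 2.705e-03 · 1203 / 4.899e+08 = 6.643e-09 m³/m.

value=6.643e-09 m^3/m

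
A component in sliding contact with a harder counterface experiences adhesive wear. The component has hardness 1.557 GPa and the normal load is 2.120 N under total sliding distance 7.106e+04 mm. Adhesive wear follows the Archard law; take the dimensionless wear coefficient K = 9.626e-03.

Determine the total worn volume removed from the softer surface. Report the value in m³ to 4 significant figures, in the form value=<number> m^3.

All arithmetic keeps exact precision. Shown intermediates are rounded; a lone final rounding: four significant figures.
Convert: Path length L = 7.106e+04 mm = 71.06 m.
Convert: Hardness H = 1.557 GPa = 1.557e+09 Pa.
Working in SI base units: W = 2.120 N, H = 1.557e+09 Pa, K = 9.626e-03.
Worn volume V = K·W·L/H = 9.626e-03 · 2.120 · 71.06 / 1.557e+09 = 9.314e-10 m³.

value=9.314e-10 m^3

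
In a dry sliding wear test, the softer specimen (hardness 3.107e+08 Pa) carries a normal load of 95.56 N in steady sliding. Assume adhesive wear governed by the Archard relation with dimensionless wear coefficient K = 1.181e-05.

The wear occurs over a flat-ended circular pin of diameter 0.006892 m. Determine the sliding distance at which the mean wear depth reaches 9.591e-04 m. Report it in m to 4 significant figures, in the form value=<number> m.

value=9851 m

Shown intermediates are rounded. All arithmetic carries exact precision; one final rounding to four significant figures.
Contact area A = π·d²/4 = π·(0.006892 m)²/4 = 3.731e-05 m².
Expressed in SI base units: W = 95.56 N, H = 3.107e+08 Pa, K = 1.181e-05.
Wearable volume V_lim = h_lim·A = 9.591e-04 · 3.731e-05 = 3.578e-08 m³.
Life L = V_lim·H/(K·W) = 3.578e-08 · 3.107e+08 / (1.181e-05 · 95.56) = 9851 m.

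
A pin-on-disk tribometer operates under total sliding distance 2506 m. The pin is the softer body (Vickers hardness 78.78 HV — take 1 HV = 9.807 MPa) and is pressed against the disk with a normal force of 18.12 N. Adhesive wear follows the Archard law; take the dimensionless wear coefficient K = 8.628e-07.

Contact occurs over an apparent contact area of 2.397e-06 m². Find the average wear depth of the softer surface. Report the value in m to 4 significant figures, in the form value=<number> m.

value=2.116e-05 m

Every step maintains exact precision. Intermediate values appear rounded — rounded just once: four significant digits.
Hardness H = 78.78 HV × 9.807 MPa/HV = 772.6 MPa = 7.726e+08 Pa.
Collected in SI base units: W = 18.12 N, H = 7.726e+08 Pa, K = 8.628e-07.
Archard relation: V = K·W·L/H = 8.628e-07 · 18.12 · 2506 / 7.726e+08 = 5.071e-11 m³.
Average depth h = V/A = 5.071e-11 / 2.397e-06 = 2.116e-05 m.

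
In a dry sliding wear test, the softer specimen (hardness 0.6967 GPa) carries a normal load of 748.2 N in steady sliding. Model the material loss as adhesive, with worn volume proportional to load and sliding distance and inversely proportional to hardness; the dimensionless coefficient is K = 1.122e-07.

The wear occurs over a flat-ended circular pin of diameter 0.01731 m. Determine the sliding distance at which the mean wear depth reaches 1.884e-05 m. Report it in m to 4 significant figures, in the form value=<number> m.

Quoted intermediates are rounded — the algebra holds full float precision — a lone final rounding: four significant digits.
Hardness H = 0.6967 GPa = 6.967e+08 Pa.
Contact area A = π·d²/4 = π·(0.01731 m)²/4 = 2.353e-04 m².
In SI base units, W = 748.2 N, H = 6.967e+08 Pa, K = 1.122e-07.
Limit volume V_lim = h_lim·A = 1.884e-05 · 2.353e-04 = 4.434e-09 m³.
Inverting, life L = V_lim·H/(K·W) = 4.434e-09 · 6.967e+08 / (1.122e-07 · 748.2) = 3.680e+04 m.

value=3.680e+04 m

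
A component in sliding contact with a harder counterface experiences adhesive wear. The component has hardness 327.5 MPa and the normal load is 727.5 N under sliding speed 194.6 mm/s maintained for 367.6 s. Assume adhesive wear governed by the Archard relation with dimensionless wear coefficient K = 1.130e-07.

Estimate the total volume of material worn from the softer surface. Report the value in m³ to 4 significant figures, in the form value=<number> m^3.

The computation runs at full precision; displayed values are rounded, and one final rounding, at four significant digits.
Convert: Sliding speed v = 194.6 mm/s = 0.1946 m/s. Total distance L = v·t = 0.1946 m/s × 367.6 s = 71.53 m.
Convert: Hardness H = 327.5 MPa = 3.275e+08 Pa.
Working in SI base units: W = 727.5 N, H = 3.275e+08 Pa, K = 1.130e-07.
The Archard volume V = K·W·L/H = 1.130e-07 · 727.5 · 71.53 / 3.275e+08 = 1.796e-11 m³.

value=1.796e-11 m^3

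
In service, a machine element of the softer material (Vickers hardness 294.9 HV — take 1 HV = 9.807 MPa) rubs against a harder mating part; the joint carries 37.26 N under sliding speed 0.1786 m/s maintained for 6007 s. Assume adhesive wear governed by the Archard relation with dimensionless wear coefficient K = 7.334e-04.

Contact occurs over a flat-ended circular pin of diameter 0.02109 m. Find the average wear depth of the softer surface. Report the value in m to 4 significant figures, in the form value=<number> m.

value=2.902e-05 m

Intermediates appear rounded; all arithmetic holds full float precision — a lone final rounding to four significant digits.
Path length L = v·t = 0.1786 m/s × 6007 s = 1073 m.
Hardness H = 294.9 HV × 9.807 MPa/HV = 2892 MPa = 2.892e+09 Pa.
Contact area A = π·d²/4 = π·(0.02109 m)²/4 = 3.493e-04 m².
Working in SI base units: W = 37.26 N, H = 2.892e+09 Pa, K = 7.334e-04.
Wear volume V = K·W·L/H = 7.334e-04 · 37.26 · 1073 / 2.892e+09 = 1.014e-08 m³.
Depth of wear h = V/A = 1.014e-08 / 3.493e-04 = 2.902e-05 m.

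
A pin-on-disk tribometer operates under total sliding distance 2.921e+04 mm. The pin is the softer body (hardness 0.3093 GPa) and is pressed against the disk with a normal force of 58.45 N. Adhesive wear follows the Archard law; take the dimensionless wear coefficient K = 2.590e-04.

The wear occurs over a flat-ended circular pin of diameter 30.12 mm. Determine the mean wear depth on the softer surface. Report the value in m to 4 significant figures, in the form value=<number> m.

value=2.006e-06 m

The computation carries exact precision. The intermediates are displayed rounded, and a lone final rounding, at four significant figures.
The distance L = 2.921e+04 mm = 29.21 m.
Hardness H = 0.3093 GPa = 3.093e+08 Pa.
Pin diameter d = 30.12 mm = 0.03012 m. Contact area A = π·d²/4 = π·(0.03012 m)²/4 = 7.125e-04 m².
Expressed in SI base units: W = 58.45 N, H = 3.093e+08 Pa, K = 2.590e-04.
Archard volume V = K·W·L/H = 2.590e-04 · 58.45 · 29.21 / 3.093e+08 = 1.430e-09 m³.
Mean wear depth h = V/A = 1.430e-09 / 7.125e-04 = 2.006e-06 m.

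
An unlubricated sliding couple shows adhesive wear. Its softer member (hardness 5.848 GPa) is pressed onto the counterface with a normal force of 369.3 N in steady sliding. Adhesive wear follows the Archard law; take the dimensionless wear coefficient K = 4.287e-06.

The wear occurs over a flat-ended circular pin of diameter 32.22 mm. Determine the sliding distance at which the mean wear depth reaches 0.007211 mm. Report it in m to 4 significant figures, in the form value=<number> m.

Intermediates are printed rounded, and all working math runs at full float precision, and a lone final rounding: 4 significant figures.
Convert: Hardness H = 5.848 GPa = 5.848e+09 Pa.
Convert: Pin diameter d = 32.22 mm = 0.03222 m. Contact area A = π·d²/4 = π·(0.03222 m)²/4 = 8.153e-04 m².
Convert: Depth limit h_lim = 0.007211 mm = 7.211e-06 m.
Collected in SI base units: W = 369.3 N, H = 5.848e+09 Pa, K = 4.287e-06.
Limit volume V_lim = h_lim·A = 7.211e-06 · 8.153e-04 = 5.879e-09 m³.
Thus life L = V_lim·H/(K·W) = 5.879e-09 · 5.848e+09 / (4.287e-06 · 369.3) = 2.172e+04 m.

value=2.172e+04 m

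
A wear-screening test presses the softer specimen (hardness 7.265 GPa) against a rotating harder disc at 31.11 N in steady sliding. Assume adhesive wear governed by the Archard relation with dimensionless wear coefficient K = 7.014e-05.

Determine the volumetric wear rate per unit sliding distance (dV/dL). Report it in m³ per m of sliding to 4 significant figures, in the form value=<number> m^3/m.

value=3.004e-13 m^3/m

All working math keeps full float precision. Displayed values are rounded, and rounded once at the end, at 4 significant digits.
Hardness H = 7.265 GPa = 7.265e+09 Pa.
Collected in SI base units: W = 31.11 N, H = 7.265e+09 Pa, K = 7.014e-05.
Wear rate dV/dL = K·W/H: 7.014e-05 · 31.11 / 7.265e+09 = 3.004e-13 m³/m.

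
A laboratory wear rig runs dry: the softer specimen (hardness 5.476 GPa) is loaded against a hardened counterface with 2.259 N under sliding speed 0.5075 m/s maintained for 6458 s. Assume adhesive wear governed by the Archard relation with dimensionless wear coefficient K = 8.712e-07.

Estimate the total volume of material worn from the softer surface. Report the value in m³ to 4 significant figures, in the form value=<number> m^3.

The computation keeps full float precision — intermediates are displayed rounded, and one last rounding: 4 significant figures.
Convert: Total distance L = v·t = 0.5075 m/s × 6458 s = 3277 m.
Convert: Hardness H = 5.476 GPa = 5.476e+09 Pa.
In SI base units: W = 2.259 N, H = 5.476e+09 Pa, K = 8.712e-07.
Volume removed: V = K·W·L/H = 8.712e-07 · 2.259 · 3277 / 5.476e+09 = 1.178e-12 m³.

value=1.178e-12 m^3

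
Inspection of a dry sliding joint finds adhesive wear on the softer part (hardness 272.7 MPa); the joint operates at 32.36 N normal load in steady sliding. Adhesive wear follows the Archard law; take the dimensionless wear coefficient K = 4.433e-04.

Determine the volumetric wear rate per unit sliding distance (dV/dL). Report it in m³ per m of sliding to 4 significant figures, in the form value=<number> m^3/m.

Every step maintains exact precision. Intermediate values appear rounded, and rounded just once, at 4 significant figures.
Hardness H = 272.7 MPa = 2.727e+08 Pa.
SI base units throughout: W = 32.36 N, H = 2.727e+08 Pa, K = 4.433e-04.
Volumetric rate dV/dL = K·W/H, so: 4.433e-04 · 32.36 / 2.727e+08 = 5.260e-11 m³/m.

value=5.260e-11 m^3/m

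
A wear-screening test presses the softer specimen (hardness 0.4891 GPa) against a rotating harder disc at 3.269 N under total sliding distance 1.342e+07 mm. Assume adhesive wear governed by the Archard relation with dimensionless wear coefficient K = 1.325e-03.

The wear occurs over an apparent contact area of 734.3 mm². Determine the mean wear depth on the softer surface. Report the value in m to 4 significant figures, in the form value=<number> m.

The computation maintains full precision. Printed values are rounded, and one final rounding to four significant figures.
Convert: Distance covered L = 1.342e+07 mm = 1.342e+04 m.
Convert: Hardness H = 0.4891 GPa = 4.891e+08 Pa.
Convert: Contact area A = 734.3 mm² = 7.343e-04 m².
Collected in SI base units: W = 3.269 N, H = 4.891e+08 Pa, K = 1.325e-03.
Archard volume V = K·W·L/H = 1.325e-03 · 3.269 · 1.342e+04 / 4.891e+08 = 1.188e-07 m³.
Average depth h = V/A = 1.188e-07 / 7.343e-04 = 1.618e-04 m.

value=1.618e-04 m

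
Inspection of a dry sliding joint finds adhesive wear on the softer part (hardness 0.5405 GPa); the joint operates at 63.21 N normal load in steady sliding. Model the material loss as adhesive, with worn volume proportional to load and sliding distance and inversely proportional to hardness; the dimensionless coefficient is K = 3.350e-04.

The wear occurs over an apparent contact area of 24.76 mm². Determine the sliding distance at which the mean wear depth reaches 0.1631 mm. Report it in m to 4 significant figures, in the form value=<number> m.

value=103.1 m

The intermediates are displayed rounded; all working math carries exact precision. Rounded just once, at 4 significant digits.
Convert: Hardness H = 0.5405 GPa = 5.405e+08 Pa.
Convert: Contact area A = 24.76 mm² = 2.476e-05 m².
Convert: Depth limit h_lim = 0.1631 mm = 1.631e-04 m.
In SI base units, W = 63.21 N, H = 5.405e+08 Pa, K = 3.350e-04.
At the depth limit, V_lim = h_lim·A = 1.631e-04 · 2.476e-05 = 4.038e-09 m³.
Life L = V_lim·H/(K·W) = 4.038e-09 · 5.405e+08 / (3.350e-04 · 63.21) = 103.1 m.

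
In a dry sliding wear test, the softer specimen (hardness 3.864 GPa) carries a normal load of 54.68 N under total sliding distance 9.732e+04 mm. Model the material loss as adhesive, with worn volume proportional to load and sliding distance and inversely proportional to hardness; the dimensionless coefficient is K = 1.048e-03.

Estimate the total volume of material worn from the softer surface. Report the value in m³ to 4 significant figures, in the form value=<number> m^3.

All arithmetic maintains full float precision, and the intermediates are shown rounded, and rounded just once to four significant figures.
Convert: Path length L = 9.732e+04 mm = 97.32 m.
Convert: Hardness H = 3.864 GPa = 3.864e+09 Pa.
In SI base units, W = 54.68 N, H = 3.864e+09 Pa, K = 1.048e-03.
Wear volume V = K·W·L/H = 1.048e-03 · 54.68 · 97.32 / 3.864e+09 = 1.443e-09 m³.

value=1.443e-09 m^3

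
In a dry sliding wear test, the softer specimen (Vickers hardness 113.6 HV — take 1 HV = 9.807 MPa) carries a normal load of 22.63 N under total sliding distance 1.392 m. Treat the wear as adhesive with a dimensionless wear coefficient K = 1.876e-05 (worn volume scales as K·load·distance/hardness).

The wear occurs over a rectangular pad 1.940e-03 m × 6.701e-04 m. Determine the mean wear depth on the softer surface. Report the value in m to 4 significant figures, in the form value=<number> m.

All arithmetic holds full float precision, and intermediate values are printed rounded, and one last rounding: 4 significant digits.
Hardness H = 113.6 HV × 9.807 MPa/HV = 1114 MPa = 1.114e+09 Pa.
Contact area A = 1.940e-03 m × 6.701e-04 m = 1.300e-06 m².
In SI base units: W = 22.63 N, H = 1.114e+09 Pa, K = 1.876e-05.
Archard volume V = K·W·L/H = 1.876e-05 · 22.63 · 1.392 / 1.114e+09 = 5.304e-13 m³.
Depth of wear h = V/A = 5.304e-13 / 1.300e-06 = 4.080e-07 m.

value=4.080e-07 m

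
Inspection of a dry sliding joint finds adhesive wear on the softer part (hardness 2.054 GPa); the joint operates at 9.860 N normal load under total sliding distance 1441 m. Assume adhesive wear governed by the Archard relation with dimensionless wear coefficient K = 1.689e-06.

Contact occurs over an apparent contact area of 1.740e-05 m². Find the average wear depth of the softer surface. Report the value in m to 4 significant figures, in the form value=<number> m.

Displayed values are rounded; the algebra keeps full precision — rounded once at the end, at four significant digits.
Convert: Hardness H = 2.054 GPa = 2.054e+09 Pa.
Restated in SI base units: W = 9.860 N, H = 2.054e+09 Pa, K = 1.689e-06.
The Archard volume V = K·W·L/H = 1.689e-06 · 9.860 · 1441 / 2.054e+09 = 1.168e-11 m³.
Mean wear depth h = V/A = 1.168e-11 / 1.740e-05 = 6.715e-07 m.

value=6.715e-07 m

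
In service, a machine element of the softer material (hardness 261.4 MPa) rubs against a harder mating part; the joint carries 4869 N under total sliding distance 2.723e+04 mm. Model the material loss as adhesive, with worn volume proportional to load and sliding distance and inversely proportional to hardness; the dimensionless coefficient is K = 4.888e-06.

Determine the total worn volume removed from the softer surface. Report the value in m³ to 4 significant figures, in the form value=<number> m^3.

Intermediate values appear rounded; every step keeps exact precision; rounded just once to four significant figures.
Convert: Distance L = 2.723e+04 mm = 27.23 m.
Convert: Hardness H = 261.4 MPa = 2.614e+08 Pa.
Restated in SI base units: W = 4869 N, H = 2.614e+08 Pa, K = 4.888e-06.
By Archard's law, V = K·W·L/H = 4.888e-06 · 4869 · 27.23 / 2.614e+08 = 2.479e-09 m³.

value=2.479e-09 m^3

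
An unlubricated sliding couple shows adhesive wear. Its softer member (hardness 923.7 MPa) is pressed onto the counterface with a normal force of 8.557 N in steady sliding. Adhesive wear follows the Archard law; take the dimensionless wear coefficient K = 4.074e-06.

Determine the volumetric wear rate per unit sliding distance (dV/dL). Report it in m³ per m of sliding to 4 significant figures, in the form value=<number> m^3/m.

Quoted intermediates are rounded. Every step holds full precision, and one final rounding: 4 significant digits.
Convert: Hardness H = 923.7 MPa = 9.237e+08 Pa.
Collected in SI base units: W = 8.557 N, H = 9.237e+08 Pa, K = 4.074e-06.
The wear rate dV/dL = K·W/H: 4.074e-06 · 8.557 / 9.237e+08 = 3.774e-14 m³/m.

value=3.774e-14 m^3/m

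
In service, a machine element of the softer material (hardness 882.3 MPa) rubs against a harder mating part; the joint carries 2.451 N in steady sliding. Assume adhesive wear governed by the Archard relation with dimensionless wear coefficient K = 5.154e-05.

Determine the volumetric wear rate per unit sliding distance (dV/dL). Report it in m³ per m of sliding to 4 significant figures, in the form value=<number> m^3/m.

value=1.432e-13 m^3/m

Intermediates are printed rounded. All working math runs at exact precision; one last rounding: four significant digits.
Convert: Hardness H = 882.3 MPa = 8.823e+08 Pa.
As SI base values: W = 2.451 N, H = 8.823e+08 Pa, K = 5.154e-05.
Wear rate dV/dL = K·W/H, so: 5.154e-05 · 2.451 / 8.823e+08 = 1.432e-13 m³/m.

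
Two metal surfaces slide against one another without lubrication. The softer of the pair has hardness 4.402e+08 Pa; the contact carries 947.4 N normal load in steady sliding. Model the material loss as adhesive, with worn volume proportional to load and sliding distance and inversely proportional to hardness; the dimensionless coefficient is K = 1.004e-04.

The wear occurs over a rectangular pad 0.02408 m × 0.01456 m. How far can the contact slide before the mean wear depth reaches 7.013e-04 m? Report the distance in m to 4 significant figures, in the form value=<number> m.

The algebra maintains full float precision. The intermediates are printed rounded; one final rounding, at 4 significant digits.
Contact area A = 0.02408 m × 0.01456 m = 3.506e-04 m².
In SI base units, W = 947.4 N, H = 4.402e+08 Pa, K = 1.004e-04.
At the depth limit, V_lim = h_lim·A = 7.013e-04 · 3.506e-04 = 2.459e-07 m³.
Life L = V_lim·H/(K·W) = 2.459e-07 · 4.402e+08 / (1.004e-04 · 947.4) = 1138 m.

value=1138 m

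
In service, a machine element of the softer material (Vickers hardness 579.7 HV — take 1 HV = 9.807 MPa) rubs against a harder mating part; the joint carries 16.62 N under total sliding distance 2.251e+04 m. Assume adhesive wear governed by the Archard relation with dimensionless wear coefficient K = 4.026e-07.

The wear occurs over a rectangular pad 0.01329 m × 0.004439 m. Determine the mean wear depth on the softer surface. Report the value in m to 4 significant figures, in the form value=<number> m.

value=4.491e-07 m

The computation keeps full float precision; intermediate values are printed rounded, and one last rounding to four significant figures.
Hardness H = 579.7 HV × 9.807 MPa/HV = 5685 MPa = 5.685e+09 Pa.
Contact area A = 0.01329 m × 0.004439 m = 5.899e-05 m².
Restated in SI base units: W = 16.62 N, H = 5.685e+09 Pa, K = 4.026e-07.
Apply Archard: V = K·W·L/H = 4.026e-07 · 16.62 · 2.251e+04 / 5.685e+09 = 2.649e-11 m³.
Depth h = V/A = 2.649e-11 / 5.899e-05 = 4.491e-07 m.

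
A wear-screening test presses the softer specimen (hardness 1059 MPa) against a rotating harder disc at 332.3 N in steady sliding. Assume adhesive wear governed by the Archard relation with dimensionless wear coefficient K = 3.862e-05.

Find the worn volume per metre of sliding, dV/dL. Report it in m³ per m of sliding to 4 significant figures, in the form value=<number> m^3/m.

Intermediates are printed rounded; the computation carries exact precision, and one final rounding to four significant figures.
Hardness H = 1059 MPa = 1.059e+09 Pa.
SI base units throughout: W = 332.3 N, H = 1.059e+09 Pa, K = 3.862e-05.
Wear rate dV/dL = K·W/H — distance-free: 3.862e-05 · 332.3 / 1.059e+09 = 1.212e-11 m³/m.

value=1.212e-11 m^3/m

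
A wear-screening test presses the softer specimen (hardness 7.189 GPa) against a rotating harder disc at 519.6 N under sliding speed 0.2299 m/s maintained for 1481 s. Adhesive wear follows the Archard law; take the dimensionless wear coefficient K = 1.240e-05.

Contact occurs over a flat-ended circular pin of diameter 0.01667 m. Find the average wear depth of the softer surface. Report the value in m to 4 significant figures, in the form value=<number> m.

value=1.398e-06 m

All arithmetic runs at exact precision. Intermediate values appear rounded; one final rounding, at four significant figures.
Distance covered L = v·t = 0.2299 m/s × 1481 s = 340.5 m.
Hardness H = 7.189 GPa = 7.189e+09 Pa.
Contact area A = π·d²/4 = π·(0.01667 m)²/4 = 2.183e-04 m².
Working in SI base units: W = 519.6 N, H = 7.189e+09 Pa, K = 1.240e-05.
The Archard volume V = K·W·L/H = 1.240e-05 · 519.6 · 340.5 / 7.189e+09 = 3.052e-10 m³.
Mean wear depth h = V/A = 3.052e-10 / 2.183e-04 = 1.398e-06 m.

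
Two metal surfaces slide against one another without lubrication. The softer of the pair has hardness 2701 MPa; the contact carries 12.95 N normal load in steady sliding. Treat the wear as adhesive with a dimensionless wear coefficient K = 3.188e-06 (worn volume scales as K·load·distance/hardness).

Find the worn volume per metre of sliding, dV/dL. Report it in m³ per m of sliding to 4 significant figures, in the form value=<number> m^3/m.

value=1.528e-14 m^3/m

Every step holds full precision — intermediate values are displayed rounded; one final rounding to four significant figures.
Hardness H = 2701 MPa = 2.701e+09 Pa.
Working in SI base units: W = 12.95 N, H = 2.701e+09 Pa, K = 3.188e-06.
The wear rate dV/dL = K·W/H — distance-free: 3.188e-06 · 12.95 / 2.701e+09 = 1.528e-14 m³/m.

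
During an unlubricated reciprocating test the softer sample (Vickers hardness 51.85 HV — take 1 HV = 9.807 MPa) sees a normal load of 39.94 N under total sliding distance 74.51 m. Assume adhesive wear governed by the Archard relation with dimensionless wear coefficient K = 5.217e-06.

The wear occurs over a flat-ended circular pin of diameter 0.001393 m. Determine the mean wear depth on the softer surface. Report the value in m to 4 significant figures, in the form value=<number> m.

value=2.003e-05 m

The intermediates are shown rounded; all arithmetic carries exact precision. Rounded once at the end: four significant digits.
Hardness H = 51.85 HV × 9.807 MPa/HV = 508.5 MPa = 5.085e+08 Pa.
Contact area A = π·d²/4 = π·(0.001393 m)²/4 = 1.524e-06 m².
SI base units throughout: W = 39.94 N, H = 5.085e+08 Pa, K = 5.217e-06.
Archard relation: V = K·W·L/H = 5.217e-06 · 39.94 · 74.51 / 5.085e+08 = 3.053e-11 m³.
Mean depth h = V/A = 3.053e-11 / 1.524e-06 = 2.003e-05 m.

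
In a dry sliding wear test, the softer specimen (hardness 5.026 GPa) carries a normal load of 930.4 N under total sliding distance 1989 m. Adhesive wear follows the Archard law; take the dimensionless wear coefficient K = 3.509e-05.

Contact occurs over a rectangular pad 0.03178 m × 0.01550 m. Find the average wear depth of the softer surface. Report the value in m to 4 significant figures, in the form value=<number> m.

value=2.623e-05 m

Intermediates are printed rounded — all arithmetic keeps exact precision, and a single final rounding to four significant digits.
Hardness H = 5.026 GPa = 5.026e+09 Pa.
Contact area A = 0.03178 m × 0.01550 m = 4.926e-04 m².
Collected in SI base units: W = 930.4 N, H = 5.026e+09 Pa, K = 3.509e-05.
Archard volume V = K·W·L/H = 3.509e-05 · 930.4 · 1989 / 5.026e+09 = 1.292e-08 m³.
Depth of wear h = V/A = 1.292e-08 / 4.926e-04 = 2.623e-05 m.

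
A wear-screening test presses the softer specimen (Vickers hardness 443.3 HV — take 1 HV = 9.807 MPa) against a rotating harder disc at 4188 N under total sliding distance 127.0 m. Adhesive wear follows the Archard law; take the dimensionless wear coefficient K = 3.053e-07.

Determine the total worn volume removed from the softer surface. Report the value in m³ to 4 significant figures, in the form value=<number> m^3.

Intermediate values are printed rounded; all working math carries full float precision — rounded just once: 4 significant figures.
Convert: Hardness H = 443.3 HV × 9.807 MPa/HV = 4347 MPa = 4.347e+09 Pa.
As SI base values: W = 4188 N, H = 4.347e+09 Pa, K = 3.053e-07.
The Archard volume V = K·W·L/H = 3.053e-07 · 4188 · 127.0 / 4.347e+09 = 3.735e-11 m³.

value=3.735e-11 m^3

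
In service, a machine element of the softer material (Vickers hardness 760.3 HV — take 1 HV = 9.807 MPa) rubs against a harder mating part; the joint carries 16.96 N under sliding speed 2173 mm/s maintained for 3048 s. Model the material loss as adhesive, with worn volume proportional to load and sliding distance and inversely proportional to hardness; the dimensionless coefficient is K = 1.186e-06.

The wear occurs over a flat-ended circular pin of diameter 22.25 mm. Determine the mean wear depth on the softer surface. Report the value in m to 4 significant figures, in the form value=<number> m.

value=4.595e-08 m

Every step carries full float precision — the intermediates are printed rounded. Rounded once at the end to four significant figures.
Convert: Sliding speed v = 2173 mm/s = 2.173 m/s. Distance L = v·t = 2.173 m/s × 3048 s = 6623 m.
Convert: Hardness H = 760.3 HV × 9.807 MPa/HV = 7456 MPa = 7.456e+09 Pa.
Convert: Pin diameter d = 22.25 mm = 0.02225 m. Contact area A = π·d²/4 = π·(0.02225 m)²/4 = 3.888e-04 m².
In SI base units, W = 16.96 N, H = 7.456e+09 Pa, K = 1.186e-06.
The Archard volume V = K·W·L/H = 1.186e-06 · 16.96 · 6623 / 7.456e+09 = 1.787e-11 m³.
Mean wear depth h = V/A = 1.787e-11 / 3.888e-04 = 4.595e-08 m.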